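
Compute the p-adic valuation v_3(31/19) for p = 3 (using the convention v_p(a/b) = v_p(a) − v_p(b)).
v_3(31/19) = 0

Factor powers of 3 from the numerator and denominator of the reduced fraction: 31 = 3^0 · 31 and 19 = 3^0 · 19. Apply v_p(a/b) = v_p(a) − v_p(b): v_3(31/19) = 0 − 0 = 0.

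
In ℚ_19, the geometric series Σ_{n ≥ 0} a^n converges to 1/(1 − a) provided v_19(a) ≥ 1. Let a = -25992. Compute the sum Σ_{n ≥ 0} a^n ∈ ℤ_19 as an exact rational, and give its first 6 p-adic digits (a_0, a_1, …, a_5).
Σ a^n = 1/(1 − a) = 1/25993;  first 6 digits = (1, 0, 4, 15, 15, 6)

v_19(a) = 2 ≥ 1, so the series converges in ℤ_19 to 1/(1 − a) = 1/(1 − (-25992)) = 1/25993. Expand this rational in ℤ_19: compute digits iteratively via d_i = x_i mod 19, x_{i+1} = (x_i − d_i)/19. The first 6 digits are (1, 0, 4, 15, 15, 6).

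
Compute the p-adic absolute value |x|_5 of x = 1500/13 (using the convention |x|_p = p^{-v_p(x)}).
|1500/13|_5 = 1/125

Step 1 — compute v_5(x) by factoring powers of 5 out of the numerator and denominator: v_5(1500/13) = 3. Step 2 — apply |x|_p = p^{-v_p(x)} = 5^{-3} = 1/125.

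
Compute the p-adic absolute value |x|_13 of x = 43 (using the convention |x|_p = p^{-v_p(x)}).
|43|_13 = 1

Step 1 — compute v_13(x) by factoring powers of 13 out of the numerator and denominator: v_13(43) = 0. Step 2 — apply |x|_p = p^{-v_p(x)} = 13^{0} = 1.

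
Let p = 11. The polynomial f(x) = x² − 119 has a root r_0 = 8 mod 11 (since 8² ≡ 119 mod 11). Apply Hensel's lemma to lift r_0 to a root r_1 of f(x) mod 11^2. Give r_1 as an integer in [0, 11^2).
r_1 = 19 (mod 121)

Hensel's recurrence: r_{i+1} = r_i − f(r_i)·(f′(r_i))^{-1} mod 11^{i+2}, with f′(x) = 2x. Iterate:
  r_0 = 8 (mod 11)
  r_1 = 19 (mod 121)
Final: r_1 = 19, and one checks f(r_1) ≡ 0 mod 11^2.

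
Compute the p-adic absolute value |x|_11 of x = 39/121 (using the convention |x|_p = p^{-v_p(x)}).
|39/121|_11 = 121

Step 1 — compute v_11(x) by factoring powers of 11 out of the numerator and denominator: v_11(39/121) = -2. Step 2 — apply |x|_p = p^{-v_p(x)} = 11^{2} = 121.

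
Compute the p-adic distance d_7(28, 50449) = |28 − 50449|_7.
d_7(28, 50449) = 1/16807

Step 1 — x − y = 28 − 50449 = -50421. Step 2 — v_7(-50421) = 5 (factor: -50421 = −(7^5 · 3); the sign does not affect v_p). Step 3 — |x − y|_7 = 7^{-5} = 1/16807.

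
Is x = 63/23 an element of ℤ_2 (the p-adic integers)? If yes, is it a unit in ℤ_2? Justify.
x ∈ ℤ_2^× (unit); v_2(x) = 0

ℤ_2 = {x ∈ ℚ_2 : v_2(x) ≥ 0} and ℤ_2^× = {x ∈ ℤ_2 : v_2(x) = 0}. Here v_2(63/23) = v_2(num) − v_2(den) = 0; compare against these criteria.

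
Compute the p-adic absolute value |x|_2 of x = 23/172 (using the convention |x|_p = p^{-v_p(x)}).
|23/172|_2 = 4

Step 1 — compute v_2(x) by factoring powers of 2 out of the numerator and denominator: v_2(23/172) = -2. Step 2 — apply |x|_p = p^{-v_p(x)} = 2^{2} = 4.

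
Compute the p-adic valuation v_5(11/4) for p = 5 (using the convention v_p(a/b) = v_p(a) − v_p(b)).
v_5(11/4) = 0

Factor powers of 5 from the numerator and denominator of the reduced fraction: 11 = 5^0 · 11 and 4 = 5^0 · 4. Apply v_p(a/b) = v_p(a) − v_p(b): v_5(11/4) = 0 − 0 = 0.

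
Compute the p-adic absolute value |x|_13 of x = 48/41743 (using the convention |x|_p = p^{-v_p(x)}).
|48/41743|_13 = 2197

Step 1 — compute v_13(x) by factoring powers of 13 out of the numerator and denominator: v_13(48/41743) = -3. Step 2 — apply |x|_p = p^{-v_p(x)} = 13^{3} = 2197.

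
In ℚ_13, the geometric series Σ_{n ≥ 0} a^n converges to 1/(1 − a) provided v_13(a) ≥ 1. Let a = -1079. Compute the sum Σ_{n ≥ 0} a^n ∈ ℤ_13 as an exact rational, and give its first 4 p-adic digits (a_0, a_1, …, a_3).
Σ a^n = 1/(1 − a) = 1/1080;  first 4 digits = (1, 8, 5, 1)

v_13(a) = 1 ≥ 1, so the series converges in ℤ_13 to 1/(1 − a) = 1/(1 − (-1079)) = 1/1080. Expand this rational in ℤ_13: compute digits iteratively via d_i = x_i mod 13, x_{i+1} = (x_i − d_i)/13. The first 4 digits are (1, 8, 5, 1).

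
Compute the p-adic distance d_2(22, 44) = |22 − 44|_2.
d_2(22, 44) = 1/2

Step 1 — x − y = 22 − 44 = -22. Step 2 — v_2(-22) = 1 (factor: -22 = −(2^1 · 11); the sign does not affect v_p). Step 3 — |x − y|_2 = 2^{-1} = 1/2.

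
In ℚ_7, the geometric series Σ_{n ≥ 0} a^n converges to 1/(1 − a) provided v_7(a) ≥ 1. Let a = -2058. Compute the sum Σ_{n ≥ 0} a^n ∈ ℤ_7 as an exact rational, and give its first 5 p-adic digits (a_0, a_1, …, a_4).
Σ a^n = 1/(1 − a) = 1/2059;  first 5 digits = (1, 0, 0, 1, 6)

v_7(a) = 3 ≥ 1, so the series converges in ℤ_7 to 1/(1 − a) = 1/(1 − (-2058)) = 1/2059. Expand this rational in ℤ_7: compute digits iteratively via d_i = x_i mod 7, x_{i+1} = (x_i − d_i)/7. The first 5 digits are (1, 0, 0, 1, 6).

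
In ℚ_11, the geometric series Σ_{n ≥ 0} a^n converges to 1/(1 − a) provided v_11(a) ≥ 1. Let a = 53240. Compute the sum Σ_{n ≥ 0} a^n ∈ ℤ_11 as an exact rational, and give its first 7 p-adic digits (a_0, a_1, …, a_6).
Σ a^n = 1/(1 − a) = -1/53239;  first 7 digits = (1, 0, 0, 7, 3, 0, 5)

v_11(a) = 3 ≥ 1, so the series converges in ℤ_11 to 1/(1 − a) = 1/(1 − 53240) = -1/53239. Expand this rational in ℤ_11: compute digits iteratively via d_i = x_i mod 11, x_{i+1} = (x_i − d_i)/11. The first 7 digits are (1, 0, 0, 7, 3, 0, 5).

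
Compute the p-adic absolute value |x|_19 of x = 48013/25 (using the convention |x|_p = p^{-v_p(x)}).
|48013/25|_19 = 1/6859

Step 1 — compute v_19(x) by factoring powers of 19 out of the numerator and denominator: v_19(48013/25) = 3. Step 2 — apply |x|_p = p^{-v_p(x)} = 19^{-3} = 1/6859.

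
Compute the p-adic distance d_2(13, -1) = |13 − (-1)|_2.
d_2(13, -1) = 1/2

Step 1 — x − y = 13 − (-1) = 14. Step 2 — v_2(14) = 1 (factor: 14 = (2^1 · 7); the sign does not affect v_p). Step 3 — |x − y|_2 = 2^{-1} = 1/2.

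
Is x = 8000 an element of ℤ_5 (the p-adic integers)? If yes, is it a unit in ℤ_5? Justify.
x ∈ ℤ_5 but not a unit; v_5(x) = 3 > 0

ℤ_5 = {x ∈ ℚ_5 : v_5(x) ≥ 0} and ℤ_5^× = {x ∈ ℤ_5 : v_5(x) = 0}. Here v_5(8000) = v_5(num) − v_5(den) = 3; compare against these criteria.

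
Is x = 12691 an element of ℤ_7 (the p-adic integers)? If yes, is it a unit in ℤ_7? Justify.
x ∈ ℤ_7 but not a unit; v_7(x) = 3 > 0

ℤ_7 = {x ∈ ℚ_7 : v_7(x) ≥ 0} and ℤ_7^× = {x ∈ ℤ_7 : v_7(x) = 0}. Here v_7(12691) = v_7(num) − v_7(den) = 3; compare against these criteria.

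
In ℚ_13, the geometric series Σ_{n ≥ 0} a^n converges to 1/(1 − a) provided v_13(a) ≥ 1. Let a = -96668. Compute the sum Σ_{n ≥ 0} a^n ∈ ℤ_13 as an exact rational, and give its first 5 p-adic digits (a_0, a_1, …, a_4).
Σ a^n = 1/(1 − a) = 1/96669;  first 5 digits = (1, 0, 0, 8, 9)

v_13(a) = 3 ≥ 1, so the series converges in ℤ_13 to 1/(1 − a) = 1/(1 − (-96668)) = 1/96669. Expand this rational in ℤ_13: compute digits iteratively via d_i = x_i mod 13, x_{i+1} = (x_i − d_i)/13. The first 5 digits are (1, 0, 0, 8, 9).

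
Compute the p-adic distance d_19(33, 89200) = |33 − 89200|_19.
d_19(33, 89200) = 1/6859

Step 1 — x − y = 33 − 89200 = -89167. Step 2 — v_19(-89167) = 3 (factor: -89167 = −(19^3 · 13); the sign does not affect v_p). Step 3 — |x − y|_19 = 19^{-3} = 1/6859.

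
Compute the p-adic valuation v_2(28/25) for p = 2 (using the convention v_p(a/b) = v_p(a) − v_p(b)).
v_2(28/25) = 2

Factor powers of 2 from the numerator and denominator of the reduced fraction: 28 = 2^2 · 7 and 25 = 2^0 · 25. Apply v_p(a/b) = v_p(a) − v_p(b): v_2(28/25) = 2 − 0 = 2.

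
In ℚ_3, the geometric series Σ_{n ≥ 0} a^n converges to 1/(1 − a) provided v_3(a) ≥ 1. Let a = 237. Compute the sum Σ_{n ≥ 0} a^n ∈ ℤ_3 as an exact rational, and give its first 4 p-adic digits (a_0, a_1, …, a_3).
Σ a^n = 1/(1 − a) = -1/236;  first 4 digits = (1, 1, 0, 2)

v_3(a) = 1 ≥ 1, so the series converges in ℤ_3 to 1/(1 − a) = 1/(1 − 237) = -1/236. Expand this rational in ℤ_3: compute digits iteratively via d_i = x_i mod 3, x_{i+1} = (x_i − d_i)/3. The first 4 digits are (1, 1, 0, 2).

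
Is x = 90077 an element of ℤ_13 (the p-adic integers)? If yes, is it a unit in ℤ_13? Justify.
x ∈ ℤ_13 but not a unit; v_13(x) = 3 > 0

ℤ_13 = {x ∈ ℚ_13 : v_13(x) ≥ 0} and ℤ_13^× = {x ∈ ℤ_13 : v_13(x) = 0}. Here v_13(90077) = v_13(num) − v_13(den) = 3; compare against these criteria.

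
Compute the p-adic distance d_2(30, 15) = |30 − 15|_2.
d_2(30, 15) = 1

Step 1 — x − y = 30 − 15 = 15. Step 2 — v_2(15) = 0 (factor: 15 = (2^0 · 15); the sign does not affect v_p). Step 3 — |x − y|_2 = 2^{0} = 1.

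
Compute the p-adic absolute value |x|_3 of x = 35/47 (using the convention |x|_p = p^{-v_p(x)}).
|35/47|_3 = 1

Step 1 — compute v_3(x) by factoring powers of 3 out of the numerator and denominator: v_3(35/47) = 0. Step 2 — apply |x|_p = p^{-v_p(x)} = 3^{0} = 1.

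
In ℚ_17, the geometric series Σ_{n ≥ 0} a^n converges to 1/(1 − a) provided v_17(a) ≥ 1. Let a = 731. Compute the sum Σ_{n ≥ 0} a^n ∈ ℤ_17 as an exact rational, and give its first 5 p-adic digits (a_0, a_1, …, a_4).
Σ a^n = 1/(1 − a) = -1/730;  first 5 digits = (1, 9, 15, 4, 7)

v_17(a) = 1 ≥ 1, so the series converges in ℤ_17 to 1/(1 − a) = 1/(1 − 731) = -1/730. Expand this rational in ℤ_17: compute digits iteratively via d_i = x_i mod 17, x_{i+1} = (x_i − d_i)/17. The first 5 digits are (1, 9, 15, 4, 7).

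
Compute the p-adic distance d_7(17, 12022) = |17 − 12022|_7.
d_7(17, 12022) = 1/2401

Step 1 — x − y = 17 − 12022 = -12005. Step 2 — v_7(-12005) = 4 (factor: -12005 = −(7^4 · 5); the sign does not affect v_p). Step 3 — |x − y|_7 = 7^{-4} = 1/2401.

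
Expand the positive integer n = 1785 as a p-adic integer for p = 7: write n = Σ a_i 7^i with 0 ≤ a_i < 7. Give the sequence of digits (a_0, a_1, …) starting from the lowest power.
(a_0, a_1, …) = (0, 3, 1, 5)

Repeated division by 7 gives the digits low-to-high: 1785 = 3·7^1 + 1·7^2 + 5·7^3. Digit sequence: (0, 3, 1, 5).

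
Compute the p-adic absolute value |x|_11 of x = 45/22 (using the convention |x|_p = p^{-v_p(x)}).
|45/22|_11 = 11

Step 1 — compute v_11(x) by factoring powers of 11 out of the numerator and denominator: v_11(45/22) = -1. Step 2 — apply |x|_p = p^{-v_p(x)} = 11^{1} = 11.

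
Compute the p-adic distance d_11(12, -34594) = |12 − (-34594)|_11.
d_11(12, -34594) = 1/1331

Step 1 — x − y = 12 − (-34594) = 34606. Step 2 — v_11(34606) = 3 (factor: 34606 = (11^3 · 26); the sign does not affect v_p). Step 3 — |x − y|_11 = 11^{-3} = 1/1331.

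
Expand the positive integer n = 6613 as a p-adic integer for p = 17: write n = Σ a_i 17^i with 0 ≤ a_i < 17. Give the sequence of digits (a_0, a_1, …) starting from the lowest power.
(a_0, a_1, …) = (0, 15, 5, 1)

Repeated division by 17 gives the digits low-to-high: 6613 = 15·17^1 + 5·17^2 + 1·17^3. Digit sequence: (0, 15, 5, 1).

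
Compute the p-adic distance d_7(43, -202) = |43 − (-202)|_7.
d_7(43, -202) = 1/49

Step 1 — x − y = 43 − (-202) = 245. Step 2 — v_7(245) = 2 (factor: 245 = (7^2 · 5); the sign does not affect v_p). Step 3 — |x − y|_7 = 7^{-2} = 1/49.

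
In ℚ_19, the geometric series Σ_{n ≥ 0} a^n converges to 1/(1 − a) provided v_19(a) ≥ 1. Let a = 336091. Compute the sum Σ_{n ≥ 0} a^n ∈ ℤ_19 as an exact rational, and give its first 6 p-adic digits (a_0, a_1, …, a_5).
Σ a^n = 1/(1 − a) = -1/336090;  first 6 digits = (1, 0, 0, 11, 2, 0)

v_19(a) = 3 ≥ 1, so the series converges in ℤ_19 to 1/(1 − a) = 1/(1 − 336091) = -1/336090. Expand this rational in ℤ_19: compute digits iteratively via d_i = x_i mod 19, x_{i+1} = (x_i − d_i)/19. The first 6 digits are (1, 0, 0, 11, 2, 0).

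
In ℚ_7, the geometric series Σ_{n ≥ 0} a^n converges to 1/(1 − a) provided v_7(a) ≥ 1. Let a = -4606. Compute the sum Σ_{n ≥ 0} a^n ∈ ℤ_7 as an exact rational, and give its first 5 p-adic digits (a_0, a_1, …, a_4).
Σ a^n = 1/(1 − a) = 1/4607;  first 5 digits = (1, 0, 4, 0, 0)

v_7(a) = 2 ≥ 1, so the series converges in ℤ_7 to 1/(1 − a) = 1/(1 − (-4606)) = 1/4607. Expand this rational in ℤ_7: compute digits iteratively via d_i = x_i mod 7, x_{i+1} = (x_i − d_i)/7. The first 5 digits are (1, 0, 4, 0, 0).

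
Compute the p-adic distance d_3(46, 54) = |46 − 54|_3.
d_3(46, 54) = 1

Step 1 — x − y = 46 − 54 = -8. Step 2 — v_3(-8) = 0 (factor: -8 = −(3^0 · 8); the sign does not affect v_p). Step 3 — |x − y|_3 = 3^{0} = 1.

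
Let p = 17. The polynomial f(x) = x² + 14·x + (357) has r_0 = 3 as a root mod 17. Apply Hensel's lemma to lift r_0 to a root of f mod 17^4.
r_3 = 64892 (mod 83521)

Hensel: r_{i+1} = r_i − f(r_i)·(f′(r_i))^{-1} mod 17^{i+2}, f′(x) = 2x + 14. Iterate:
  r_0 = 3 (mod 17)
  r_1 = 156 (mod 289)
  r_2 = 1023 (mod 4913)
  r_3 = 64892 (mod 83521)
Final: r = 64892 satisfies f(r) ≡ 0 mod 17^4.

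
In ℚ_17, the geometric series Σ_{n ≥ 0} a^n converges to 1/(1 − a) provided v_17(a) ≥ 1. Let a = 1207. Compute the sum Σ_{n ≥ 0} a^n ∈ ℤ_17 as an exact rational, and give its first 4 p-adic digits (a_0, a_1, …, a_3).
Σ a^n = 1/(1 − a) = -1/1206;  first 4 digits = (1, 3, 13, 0)

v_17(a) = 1 ≥ 1, so the series converges in ℤ_17 to 1/(1 − a) = 1/(1 − 1207) = -1/1206. Expand this rational in ℤ_17: compute digits iteratively via d_i = x_i mod 17, x_{i+1} = (x_i − d_i)/17. The first 4 digits are (1, 3, 13, 0).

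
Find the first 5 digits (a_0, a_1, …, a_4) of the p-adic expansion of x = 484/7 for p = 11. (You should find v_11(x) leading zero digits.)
(a_0, …, a_4) = (0, 0, 10, 7, 4)

v_11(484/7) = 2, so a_0 = ... = a_1 = 0. Factor out: x = 11^2 · u with u = 4/7 a unit in ℤ_11. Expand u iteratively via a_{v+i} = u_i mod 11, u_{i+1} = (u_i − a_{v+i})/11:
  u_0 = 4/7;  a_2 = 10;  u_1 = (u_0 − 10)/11 = -6/7
  u_1 = -6/7;  a_3 = 7;  u_2 = (u_1 − 7)/11 = -5/7
  u_2 = -5/7;  a_4 = 4;  u_3 = (u_2 − 4)/11 = -3/7
Digits: (0, 0, 10, 7, 4).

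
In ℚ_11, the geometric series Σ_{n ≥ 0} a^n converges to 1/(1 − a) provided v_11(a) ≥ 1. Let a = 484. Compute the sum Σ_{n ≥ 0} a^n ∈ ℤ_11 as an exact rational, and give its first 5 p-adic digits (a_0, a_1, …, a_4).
Σ a^n = 1/(1 − a) = -1/483;  first 5 digits = (1, 0, 4, 0, 5)

v_11(a) = 2 ≥ 1, so the series converges in ℤ_11 to 1/(1 − a) = 1/(1 − 484) = -1/483. Expand this rational in ℤ_11: compute digits iteratively via d_i = x_i mod 11, x_{i+1} = (x_i − d_i)/11. The first 5 digits are (1, 0, 4, 0, 5).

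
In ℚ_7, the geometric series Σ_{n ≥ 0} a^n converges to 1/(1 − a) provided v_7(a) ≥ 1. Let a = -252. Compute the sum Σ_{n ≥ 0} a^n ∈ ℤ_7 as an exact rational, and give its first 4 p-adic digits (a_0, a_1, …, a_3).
Σ a^n = 1/(1 − a) = 1/253;  first 4 digits = (1, 6, 2, 1)

v_7(a) = 1 ≥ 1, so the series converges in ℤ_7 to 1/(1 − a) = 1/(1 − (-252)) = 1/253. Expand this rational in ℤ_7: compute digits iteratively via d_i = x_i mod 7, x_{i+1} = (x_i − d_i)/7. The first 4 digits are (1, 6, 2, 1).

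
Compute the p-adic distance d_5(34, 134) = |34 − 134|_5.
d_5(34, 134) = 1/25

Step 1 — x − y = 34 − 134 = -100. Step 2 — v_5(-100) = 2 (factor: -100 = −(5^2 · 4); the sign does not affect v_p). Step 3 — |x − y|_5 = 5^{-2} = 1/25.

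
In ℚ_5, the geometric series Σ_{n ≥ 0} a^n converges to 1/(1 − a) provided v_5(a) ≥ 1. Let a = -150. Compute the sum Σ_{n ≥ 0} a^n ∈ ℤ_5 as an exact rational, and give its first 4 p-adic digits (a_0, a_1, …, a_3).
Σ a^n = 1/(1 − a) = 1/151;  first 4 digits = (1, 0, 4, 3)

v_5(a) = 2 ≥ 1, so the series converges in ℤ_5 to 1/(1 − a) = 1/(1 − (-150)) = 1/151. Expand this rational in ℤ_5: compute digits iteratively via d_i = x_i mod 5, x_{i+1} = (x_i − d_i)/5. The first 4 digits are (1, 0, 4, 3).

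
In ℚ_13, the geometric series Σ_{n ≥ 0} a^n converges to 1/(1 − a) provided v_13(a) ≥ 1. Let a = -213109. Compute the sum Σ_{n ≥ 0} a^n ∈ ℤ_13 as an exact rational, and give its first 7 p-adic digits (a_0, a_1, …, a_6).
Σ a^n = 1/(1 − a) = 1/213110;  first 7 digits = (1, 0, 0, 7, 5, 12, 9)

v_13(a) = 3 ≥ 1, so the series converges in ℤ_13 to 1/(1 − a) = 1/(1 − (-213109)) = 1/213110. Expand this rational in ℤ_13: compute digits iteratively via d_i = x_i mod 13, x_{i+1} = (x_i − d_i)/13. The first 7 digits are (1, 0, 0, 7, 5, 12, 9).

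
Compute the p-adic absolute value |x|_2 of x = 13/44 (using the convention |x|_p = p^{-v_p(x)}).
|13/44|_2 = 4

Step 1 — compute v_2(x) by factoring powers of 2 out of the numerator and denominator: v_2(13/44) = -2. Step 2 — apply |x|_p = p^{-v_p(x)} = 2^{2} = 4.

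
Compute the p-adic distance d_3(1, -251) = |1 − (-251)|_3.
d_3(1, -251) = 1/9

Step 1 — x − y = 1 − (-251) = 252. Step 2 — v_3(252) = 2 (factor: 252 = (3^2 · 28); the sign does not affect v_p). Step 3 — |x − y|_3 = 3^{-2} = 1/9.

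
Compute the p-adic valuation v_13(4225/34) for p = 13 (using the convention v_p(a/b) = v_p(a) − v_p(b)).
v_13(4225/34) = 2

Factor powers of 13 from the numerator and denominator of the reduced fraction: 4225 = 13^2 · 25 and 34 = 13^0 · 34. Apply v_p(a/b) = v_p(a) − v_p(b): v_13(4225/34) = 2 − 0 = 2.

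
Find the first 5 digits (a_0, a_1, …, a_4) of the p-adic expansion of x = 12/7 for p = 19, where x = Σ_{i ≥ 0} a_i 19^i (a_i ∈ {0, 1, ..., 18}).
(a_0, …, a_4) = (18, 10, 13, 2, 8)

v_19(12/7) = 0 (numerator and denominator both coprime to 19), so x ∈ ℤ_19^×. Compute digits iteratively via a_i = x_i mod 19, x_{i+1} = (x_i − a_i)/19, with x_0 = x:
  x_0 = 12/7;  a_0 = 18;  x_1 = (x_0 − 18)/19 = -6/7
  x_1 = -6/7;  a_1 = 10;  x_2 = (x_1 − 10)/19 = -4/7
  x_2 = -4/7;  a_2 = 13;  x_3 = (x_2 − 13)/19 = -5/7
  x_3 = -5/7;  a_3 = 2;  x_4 = (x_3 − 2)/19 = -1/7
  x_4 = -1/7;  a_4 = 8;  x_5 = (x_4 − 8)/19 = -3/7
Digits: (18, 10, 13, 2, 8).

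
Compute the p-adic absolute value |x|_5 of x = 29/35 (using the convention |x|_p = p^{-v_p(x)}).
|29/35|_5 = 5

Step 1 — compute v_5(x) by factoring powers of 5 out of the numerator and denominator: v_5(29/35) = -1. Step 2 — apply |x|_p = p^{-v_p(x)} = 5^{1} = 5.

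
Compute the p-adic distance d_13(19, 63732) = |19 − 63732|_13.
d_13(19, 63732) = 1/2197

Step 1 — x − y = 19 − 63732 = -63713. Step 2 — v_13(-63713) = 3 (factor: -63713 = −(13^3 · 29); the sign does not affect v_p). Step 3 — |x − y|_13 = 13^{-3} = 1/2197.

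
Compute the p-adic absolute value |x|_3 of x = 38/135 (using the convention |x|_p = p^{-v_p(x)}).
|38/135|_3 = 27

Step 1 — compute v_3(x) by factoring powers of 3 out of the numerator and denominator: v_3(38/135) = -3. Step 2 — apply |x|_p = p^{-v_p(x)} = 3^{3} = 27.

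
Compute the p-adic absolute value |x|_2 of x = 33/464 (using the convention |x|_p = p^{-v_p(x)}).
|33/464|_2 = 16

Step 1 — compute v_2(x) by factoring powers of 2 out of the numerator and denominator: v_2(33/464) = -4. Step 2 — apply |x|_p = p^{-v_p(x)} = 2^{4} = 16.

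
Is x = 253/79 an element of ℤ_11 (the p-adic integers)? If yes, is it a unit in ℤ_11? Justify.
x ∈ ℤ_11 but not a unit; v_11(x) = 1 > 0

ℤ_11 = {x ∈ ℚ_11 : v_11(x) ≥ 0} and ℤ_11^× = {x ∈ ℤ_11 : v_11(x) = 0}. Here v_11(253/79) = v_11(num) − v_11(den) = 1; compare against these criteria.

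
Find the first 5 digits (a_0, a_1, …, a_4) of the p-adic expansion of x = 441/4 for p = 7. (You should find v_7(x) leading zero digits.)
(a_0, …, a_4) = (0, 0, 4, 5, 1)

v_7(441/4) = 2, so a_0 = ... = a_1 = 0. Factor out: x = 7^2 · u with u = 9/4 a unit in ℤ_7. Expand u iteratively via a_{v+i} = u_i mod 7, u_{i+1} = (u_i − a_{v+i})/7:
  u_0 = 9/4;  a_2 = 4;  u_1 = (u_0 − 4)/7 = -1/4
  u_1 = -1/4;  a_3 = 5;  u_2 = (u_1 − 5)/7 = -3/4
  u_2 = -3/4;  a_4 = 1;  u_3 = (u_2 − 1)/7 = -1/4
Digits: (0, 0, 4, 5, 1).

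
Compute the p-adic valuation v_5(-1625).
v_5(-1625) = 3

v_5(n) is the largest exponent k such that 5^k divides n. Factor out: -1625 = -5^3 · 13. (Sign doesn't affect v_p.) So v_5(-1625) = 3.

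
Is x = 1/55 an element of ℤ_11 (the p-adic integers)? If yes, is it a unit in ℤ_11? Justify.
x ∉ ℤ_11 (v_11(x) = -1 < 0)

ℤ_11 = {x ∈ ℚ_11 : v_11(x) ≥ 0} and ℤ_11^× = {x ∈ ℤ_11 : v_11(x) = 0}. Here v_11(1/55) = v_11(num) − v_11(den) = -1; compare against these criteria.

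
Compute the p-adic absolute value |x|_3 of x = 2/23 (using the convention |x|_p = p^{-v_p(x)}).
|2/23|_3 = 1

Step 1 — compute v_3(x) by factoring powers of 3 out of the numerator and denominator: v_3(2/23) = 0. Step 2 — apply |x|_p = p^{-v_p(x)} = 3^{0} = 1.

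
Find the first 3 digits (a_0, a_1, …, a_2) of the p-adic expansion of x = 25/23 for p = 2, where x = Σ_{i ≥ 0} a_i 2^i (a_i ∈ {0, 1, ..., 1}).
(a_0, …, a_2) = (1, 1, 1)

v_2(25/23) = 0 (numerator and denominator both coprime to 2), so x ∈ ℤ_2^×. Compute digits iteratively via a_i = x_i mod 2, x_{i+1} = (x_i − a_i)/2, with x_0 = x:
  x_0 = 25/23;  a_0 = 1;  x_1 = (x_0 − 1)/2 = 1/23
  x_1 = 1/23;  a_1 = 1;  x_2 = (x_1 − 1)/2 = -11/23
  x_2 = -11/23;  a_2 = 1;  x_3 = (x_2 − 1)/2 = -17/23
Digits: (1, 1, 1).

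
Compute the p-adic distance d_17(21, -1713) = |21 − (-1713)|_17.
d_17(21, -1713) = 1/289

Step 1 — x − y = 21 − (-1713) = 1734. Step 2 — v_17(1734) = 2 (factor: 1734 = (17^2 · 6); the sign does not affect v_p). Step 3 — |x − y|_17 = 17^{-2} = 1/289.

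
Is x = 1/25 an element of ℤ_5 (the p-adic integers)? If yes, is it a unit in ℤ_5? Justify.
x ∉ ℤ_5 (v_5(x) = -2 < 0)

ℤ_5 = {x ∈ ℚ_5 : v_5(x) ≥ 0} and ℤ_5^× = {x ∈ ℤ_5 : v_5(x) = 0}. Here v_5(1/25) = v_5(num) − v_5(den) = -2; compare against these criteria.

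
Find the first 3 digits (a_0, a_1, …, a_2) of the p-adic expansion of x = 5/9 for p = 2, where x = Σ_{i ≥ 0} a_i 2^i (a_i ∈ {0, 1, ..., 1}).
(a_0, …, a_2) = (1, 0, 1)

v_2(5/9) = 0 (numerator and denominator both coprime to 2), so x ∈ ℤ_2^×. Compute digits iteratively via a_i = x_i mod 2, x_{i+1} = (x_i − a_i)/2, with x_0 = x:
  x_0 = 5/9;  a_0 = 1;  x_1 = (x_0 − 1)/2 = -2/9
  x_1 = -2/9;  a_1 = 0;  x_2 = (x_1 − 0)/2 = -1/9
  x_2 = -1/9;  a_2 = 1;  x_3 = (x_2 − 1)/2 = -5/9
Digits: (1, 0, 1).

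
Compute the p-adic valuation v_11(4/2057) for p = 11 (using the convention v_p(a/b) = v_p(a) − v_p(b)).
v_11(4/2057) = -2

Factor powers of 11 from the numerator and denominator of the reduced fraction: 4 = 11^0 · 4 and 2057 = 11^2 · 17. Apply v_p(a/b) = v_p(a) − v_p(b): v_11(4/2057) = 0 − 2 = -2.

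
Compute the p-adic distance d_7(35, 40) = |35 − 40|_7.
d_7(35, 40) = 1

Step 1 — x − y = 35 − 40 = -5. Step 2 — v_7(-5) = 0 (factor: -5 = −(7^0 · 5); the sign does not affect v_p). Step 3 — |x − y|_7 = 7^{0} = 1.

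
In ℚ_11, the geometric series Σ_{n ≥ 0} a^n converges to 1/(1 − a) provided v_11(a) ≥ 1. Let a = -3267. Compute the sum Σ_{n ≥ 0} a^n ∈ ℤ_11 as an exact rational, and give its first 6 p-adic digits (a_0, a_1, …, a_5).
Σ a^n = 1/(1 − a) = 1/3268;  first 6 digits = (1, 0, 6, 8, 2, 0)

v_11(a) = 2 ≥ 1, so the series converges in ℤ_11 to 1/(1 − a) = 1/(1 − (-3267)) = 1/3268. Expand this rational in ℤ_11: compute digits iteratively via d_i = x_i mod 11, x_{i+1} = (x_i − d_i)/11. The first 6 digits are (1, 0, 6, 8, 2, 0).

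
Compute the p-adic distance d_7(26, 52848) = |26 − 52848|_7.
d_7(26, 52848) = 1/2401

Step 1 — x − y = 26 − 52848 = -52822. Step 2 — v_7(-52822) = 4 (factor: -52822 = −(7^4 · 22); the sign does not affect v_p). Step 3 — |x − y|_7 = 7^{-4} = 1/2401.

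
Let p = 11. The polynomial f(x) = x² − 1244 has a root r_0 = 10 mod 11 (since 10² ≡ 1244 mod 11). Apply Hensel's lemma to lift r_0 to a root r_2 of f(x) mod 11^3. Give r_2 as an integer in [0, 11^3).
r_2 = 1011 (mod 1331)

Hensel's recurrence: r_{i+1} = r_i − f(r_i)·(f′(r_i))^{-1} mod 11^{i+2}, with f′(x) = 2x. Iterate:
  r_0 = 10 (mod 11)
  r_1 = 43 (mod 121)
  r_2 = 1011 (mod 1331)
Final: r_2 = 1011, and one checks f(r_2) ≡ 0 mod 11^3.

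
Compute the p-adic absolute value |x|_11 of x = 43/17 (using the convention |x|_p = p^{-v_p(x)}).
|43/17|_11 = 1

Step 1 — compute v_11(x) by factoring powers of 11 out of the numerator and denominator: v_11(43/17) = 0. Step 2 — apply |x|_p = p^{-v_p(x)} = 11^{0} = 1.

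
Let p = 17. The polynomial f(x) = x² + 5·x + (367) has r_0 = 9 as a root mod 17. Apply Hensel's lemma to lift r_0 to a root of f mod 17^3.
r_2 = 2287 (mod 4913)

Hensel: r_{i+1} = r_i − f(r_i)·(f′(r_i))^{-1} mod 17^{i+2}, f′(x) = 2x + 5. Iterate:
  r_0 = 9 (mod 17)
  r_1 = 264 (mod 289)
  r_2 = 2287 (mod 4913)
Final: r = 2287 satisfies f(r) ≡ 0 mod 17^3.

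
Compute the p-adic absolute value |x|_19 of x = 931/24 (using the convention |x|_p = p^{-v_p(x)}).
|931/24|_19 = 1/19

Step 1 — compute v_19(x) by factoring powers of 19 out of the numerator and denominator: v_19(931/24) = 1. Step 2 — apply |x|_p = p^{-v_p(x)} = 19^{-1} = 1/19.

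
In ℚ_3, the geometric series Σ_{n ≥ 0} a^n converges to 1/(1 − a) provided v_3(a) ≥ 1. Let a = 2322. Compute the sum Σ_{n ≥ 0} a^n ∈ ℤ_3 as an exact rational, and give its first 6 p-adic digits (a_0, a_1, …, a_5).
Σ a^n = 1/(1 − a) = -1/2321;  first 6 digits = (1, 0, 0, 2, 1, 0)

v_3(a) = 3 ≥ 1, so the series converges in ℤ_3 to 1/(1 − a) = 1/(1 − 2322) = -1/2321. Expand this rational in ℤ_3: compute digits iteratively via d_i = x_i mod 3, x_{i+1} = (x_i − d_i)/3. The first 6 digits are (1, 0, 0, 2, 1, 0).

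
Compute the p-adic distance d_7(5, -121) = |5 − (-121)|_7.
d_7(5, -121) = 1/7

Step 1 — x − y = 5 − (-121) = 126. Step 2 — v_7(126) = 1 (factor: 126 = (7^1 · 18); the sign does not affect v_p). Step 3 — |x − y|_7 = 7^{-1} = 1/7.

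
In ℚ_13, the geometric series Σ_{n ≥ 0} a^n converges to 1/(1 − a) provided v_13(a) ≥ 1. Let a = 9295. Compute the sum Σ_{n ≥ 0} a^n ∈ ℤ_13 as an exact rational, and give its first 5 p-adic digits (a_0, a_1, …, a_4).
Σ a^n = 1/(1 − a) = -1/9294;  first 5 digits = (1, 0, 3, 4, 9)

v_13(a) = 2 ≥ 1, so the series converges in ℤ_13 to 1/(1 − a) = 1/(1 − 9295) = -1/9294. Expand this rational in ℤ_13: compute digits iteratively via d_i = x_i mod 13, x_{i+1} = (x_i − d_i)/13. The first 5 digits are (1, 0, 3, 4, 9).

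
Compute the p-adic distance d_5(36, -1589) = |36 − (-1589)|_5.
d_5(36, -1589) = 1/125

Step 1 — x − y = 36 − (-1589) = 1625. Step 2 — v_5(1625) = 3 (factor: 1625 = (5^3 · 13); the sign does not affect v_p). Step 3 — |x − y|_5 = 5^{-3} = 1/125.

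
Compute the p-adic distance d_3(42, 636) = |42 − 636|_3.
d_3(42, 636) = 1/27

Step 1 — x − y = 42 − 636 = -594. Step 2 — v_3(-594) = 3 (factor: -594 = −(3^3 · 22); the sign does not affect v_p). Step 3 — |x − y|_3 = 3^{-3} = 1/27.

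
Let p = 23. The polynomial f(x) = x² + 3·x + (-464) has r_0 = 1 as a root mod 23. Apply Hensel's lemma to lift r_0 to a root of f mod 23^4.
r_3 = 161438 (mod 279841)

Hensel: r_{i+1} = r_i − f(r_i)·(f′(r_i))^{-1} mod 23^{i+2}, f′(x) = 2x + 3. Iterate:
  r_0 = 1 (mod 23)
  r_1 = 93 (mod 529)
  r_2 = 3267 (mod 12167)
  r_3 = 161438 (mod 279841)
Final: r = 161438 satisfies f(r) ≡ 0 mod 23^4.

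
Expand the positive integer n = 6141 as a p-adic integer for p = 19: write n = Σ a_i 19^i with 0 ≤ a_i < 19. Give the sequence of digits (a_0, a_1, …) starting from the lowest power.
(a_0, a_1, …) = (4, 0, 17)

Repeated division by 19 gives the digits low-to-high: 6141 = 4 + 17·19^2. Digit sequence: (4, 0, 17).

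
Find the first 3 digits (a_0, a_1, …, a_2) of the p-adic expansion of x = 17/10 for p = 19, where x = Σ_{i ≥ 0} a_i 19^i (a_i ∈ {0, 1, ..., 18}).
(a_0, …, a_2) = (15, 5, 13)

v_19(17/10) = 0 (numerator and denominator both coprime to 19), so x ∈ ℤ_19^×. Compute digits iteratively via a_i = x_i mod 19, x_{i+1} = (x_i − a_i)/19, with x_0 = x:
  x_0 = 17/10;  a_0 = 15;  x_1 = (x_0 − 15)/19 = -7/10
  x_1 = -7/10;  a_1 = 5;  x_2 = (x_1 − 5)/19 = -3/10
  x_2 = -3/10;  a_2 = 13;  x_3 = (x_2 − 13)/19 = -7/10
Digits: (15, 5, 13).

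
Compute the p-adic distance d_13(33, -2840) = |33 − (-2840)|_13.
d_13(33, -2840) = 1/169

Step 1 — x − y = 33 − (-2840) = 2873. Step 2 — v_13(2873) = 2 (factor: 2873 = (13^2 · 17); the sign does not affect v_p). Step 3 — |x − y|_13 = 13^{-2} = 1/169.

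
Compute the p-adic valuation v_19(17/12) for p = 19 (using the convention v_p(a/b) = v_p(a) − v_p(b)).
v_19(17/12) = 0

Factor powers of 19 from the numerator and denominator of the reduced fraction: 17 = 19^0 · 17 and 12 = 19^0 · 12. Apply v_p(a/b) = v_p(a) − v_p(b): v_19(17/12) = 0 − 0 = 0.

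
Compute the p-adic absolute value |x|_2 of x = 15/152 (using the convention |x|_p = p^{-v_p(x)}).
|15/152|_2 = 8

Step 1 — compute v_2(x) by factoring powers of 2 out of the numerator and denominator: v_2(15/152) = -3. Step 2 — apply |x|_p = p^{-v_p(x)} = 2^{3} = 8.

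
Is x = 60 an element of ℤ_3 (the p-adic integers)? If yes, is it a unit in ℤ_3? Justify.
x ∈ ℤ_3 but not a unit; v_3(x) = 1 > 0

ℤ_3 = {x ∈ ℚ_3 : v_3(x) ≥ 0} and ℤ_3^× = {x ∈ ℤ_3 : v_3(x) = 0}. Here v_3(60) = v_3(num) − v_3(den) = 1; compare against these criteria.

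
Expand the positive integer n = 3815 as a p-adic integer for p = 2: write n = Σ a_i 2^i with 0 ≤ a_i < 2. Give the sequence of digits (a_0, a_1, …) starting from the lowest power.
(a_0, a_1, …) = (1, 1, 1, 0, 0, 1, 1, 1, 0, 1, 1, 1)

Repeated division by 2 gives the digits low-to-high: 3815 = 1 + 1·2^1 + 1·2^2 + 1·2^5 + 1·2^6 + 1·2^7 + 1·2^9 + 1·2^10 + 1·2^11. Digit sequence: (1, 1, 1, 0, 0, 1, 1, 1, 0, 1, 1, 1).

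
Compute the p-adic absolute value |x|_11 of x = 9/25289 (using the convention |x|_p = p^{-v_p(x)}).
|9/25289|_11 = 1331

Step 1 — compute v_11(x) by factoring powers of 11 out of the numerator and denominator: v_11(9/25289) = -3. Step 2 — apply |x|_p = p^{-v_p(x)} = 11^{3} = 1331.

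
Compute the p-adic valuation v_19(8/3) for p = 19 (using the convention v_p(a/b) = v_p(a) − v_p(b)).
v_19(8/3) = 0

Factor powers of 19 from the numerator and denominator of the reduced fraction: 8 = 19^0 · 8 and 3 = 19^0 · 3. Apply v_p(a/b) = v_p(a) − v_p(b): v_19(8/3) = 0 − 0 = 0.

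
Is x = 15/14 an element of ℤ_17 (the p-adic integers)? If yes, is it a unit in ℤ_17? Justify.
x ∈ ℤ_17^× (unit); v_17(x) = 0

ℤ_17 = {x ∈ ℚ_17 : v_17(x) ≥ 0} and ℤ_17^× = {x ∈ ℤ_17 : v_17(x) = 0}. Here v_17(15/14) = v_17(num) − v_17(den) = 0; compare against these criteria.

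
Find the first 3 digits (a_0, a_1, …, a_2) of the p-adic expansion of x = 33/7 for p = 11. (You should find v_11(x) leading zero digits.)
(a_0, …, a_2) = (0, 2, 3)

v_11(33/7) = 1, so a_0 = ... = a_0 = 0. Factor out: x = 11^1 · u with u = 3/7 a unit in ℤ_11. Expand u iteratively via a_{v+i} = u_i mod 11, u_{i+1} = (u_i − a_{v+i})/11:
  u_0 = 3/7;  a_1 = 2;  u_1 = (u_0 − 2)/11 = -1/7
  u_1 = -1/7;  a_2 = 3;  u_2 = (u_1 − 3)/11 = -2/7
Digits: (0, 2, 3).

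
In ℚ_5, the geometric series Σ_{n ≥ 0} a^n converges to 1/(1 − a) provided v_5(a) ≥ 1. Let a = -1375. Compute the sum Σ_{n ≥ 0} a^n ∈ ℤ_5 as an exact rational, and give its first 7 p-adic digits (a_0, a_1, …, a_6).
Σ a^n = 1/(1 − a) = 1/1376;  first 7 digits = (1, 0, 0, 4, 2, 4, 0)

v_5(a) = 3 ≥ 1, so the series converges in ℤ_5 to 1/(1 − a) = 1/(1 − (-1375)) = 1/1376. Expand this rational in ℤ_5: compute digits iteratively via d_i = x_i mod 5, x_{i+1} = (x_i − d_i)/5. The first 7 digits are (1, 0, 0, 4, 2, 4, 0).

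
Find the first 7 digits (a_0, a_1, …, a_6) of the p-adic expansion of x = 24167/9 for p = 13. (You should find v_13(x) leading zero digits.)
(a_0, …, a_6) = (0, 0, 0, 7, 1, 10, 5)

v_13(24167/9) = 3, so a_0 = ... = a_2 = 0. Factor out: x = 13^3 · u with u = 11/9 a unit in ℤ_13. Expand u iteratively via a_{v+i} = u_i mod 13, u_{i+1} = (u_i − a_{v+i})/13:
  u_0 = 11/9;  a_3 = 7;  u_1 = (u_0 − 7)/13 = -4/9
  u_1 = -4/9;  a_4 = 1;  u_2 = (u_1 − 1)/13 = -1/9
  u_2 = -1/9;  a_5 = 10;  u_3 = (u_2 − 10)/13 = -7/9
  u_3 = -7/9;  a_6 = 5;  u_4 = (u_3 − 5)/13 = -4/9
Digits: (0, 0, 0, 7, 1, 10, 5).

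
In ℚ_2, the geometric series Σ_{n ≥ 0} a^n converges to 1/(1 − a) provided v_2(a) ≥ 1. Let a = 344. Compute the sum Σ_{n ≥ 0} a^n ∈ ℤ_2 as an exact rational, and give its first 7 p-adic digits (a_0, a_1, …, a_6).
Σ a^n = 1/(1 − a) = -1/343;  first 7 digits = (1, 0, 0, 1, 1, 0, 0)

v_2(a) = 3 ≥ 1, so the series converges in ℤ_2 to 1/(1 − a) = 1/(1 − 344) = -1/343. Expand this rational in ℤ_2: compute digits iteratively via d_i = x_i mod 2, x_{i+1} = (x_i − d_i)/2. The first 7 digits are (1, 0, 0, 1, 1, 0, 0).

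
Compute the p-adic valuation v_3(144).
v_3(144) = 2

v_3(n) is the largest exponent k such that 3^k divides n. Factor out: 144 = 3^2 · 16. (Sign doesn't affect v_p.) So v_3(144) = 2.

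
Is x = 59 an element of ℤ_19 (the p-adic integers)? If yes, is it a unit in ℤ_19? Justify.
x ∈ ℤ_19^× (unit); v_19(x) = 0

ℤ_19 = {x ∈ ℚ_19 : v_19(x) ≥ 0} and ℤ_19^× = {x ∈ ℤ_19 : v_19(x) = 0}. Here v_19(59) = v_19(num) − v_19(den) = 0; compare against these criteria.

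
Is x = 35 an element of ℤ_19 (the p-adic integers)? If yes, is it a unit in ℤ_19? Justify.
x ∈ ℤ_19^× (unit); v_19(x) = 0

ℤ_19 = {x ∈ ℚ_19 : v_19(x) ≥ 0} and ℤ_19^× = {x ∈ ℤ_19 : v_19(x) = 0}. Here v_19(35) = v_19(num) − v_19(den) = 0; compare against these criteria.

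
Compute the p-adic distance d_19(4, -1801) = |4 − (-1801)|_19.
d_19(4, -1801) = 1/361

Step 1 — x − y = 4 − (-1801) = 1805. Step 2 — v_19(1805) = 2 (factor: 1805 = (19^2 · 5); the sign does not affect v_p). Step 3 — |x − y|_19 = 19^{-2} = 1/361.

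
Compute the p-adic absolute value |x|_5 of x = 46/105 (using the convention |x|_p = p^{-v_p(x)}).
|46/105|_5 = 5

Step 1 — compute v_5(x) by factoring powers of 5 out of the numerator and denominator: v_5(46/105) = -1. Step 2 — apply |x|_p = p^{-v_p(x)} = 5^{1} = 5.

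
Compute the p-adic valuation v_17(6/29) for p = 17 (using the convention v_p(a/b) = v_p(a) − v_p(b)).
v_17(6/29) = 0

Factor powers of 17 from the numerator and denominator of the reduced fraction: 6 = 17^0 · 6 and 29 = 17^0 · 29. Apply v_p(a/b) = v_p(a) − v_p(b): v_17(6/29) = 0 − 0 = 0.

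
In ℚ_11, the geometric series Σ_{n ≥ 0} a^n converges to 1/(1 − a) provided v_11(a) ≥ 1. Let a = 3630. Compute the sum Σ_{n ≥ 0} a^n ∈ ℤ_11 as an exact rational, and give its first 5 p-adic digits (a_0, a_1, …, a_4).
Σ a^n = 1/(1 − a) = -1/3629;  first 5 digits = (1, 0, 8, 2, 9)

v_11(a) = 2 ≥ 1, so the series converges in ℤ_11 to 1/(1 − a) = 1/(1 − 3630) = -1/3629. Expand this rational in ℤ_11: compute digits iteratively via d_i = x_i mod 11, x_{i+1} = (x_i − d_i)/11. The first 5 digits are (1, 0, 8, 2, 9).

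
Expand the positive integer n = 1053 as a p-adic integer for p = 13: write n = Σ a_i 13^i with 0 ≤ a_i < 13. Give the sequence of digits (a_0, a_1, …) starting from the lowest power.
(a_0, a_1, …) = (0, 3, 6)

Repeated division by 13 gives the digits low-to-high: 1053 = 3·13^1 + 6·13^2. Digit sequence: (0, 3, 6).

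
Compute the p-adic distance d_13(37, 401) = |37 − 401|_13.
d_13(37, 401) = 1/13

Step 1 — x − y = 37 − 401 = -364. Step 2 — v_13(-364) = 1 (factor: -364 = −(13^1 · 28); the sign does not affect v_p). Step 3 — |x − y|_13 = 13^{-1} = 1/13.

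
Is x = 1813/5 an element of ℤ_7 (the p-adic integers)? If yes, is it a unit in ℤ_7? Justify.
x ∈ ℤ_7 but not a unit; v_7(x) = 2 > 0

ℤ_7 = {x ∈ ℚ_7 : v_7(x) ≥ 0} and ℤ_7^× = {x ∈ ℤ_7 : v_7(x) = 0}. Here v_7(1813/5) = v_7(num) − v_7(den) = 2; compare against these criteria.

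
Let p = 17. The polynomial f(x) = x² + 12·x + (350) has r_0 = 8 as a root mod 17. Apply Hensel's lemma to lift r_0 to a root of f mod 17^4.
r_3 = 45177 (mod 83521)

Hensel: r_{i+1} = r_i − f(r_i)·(f′(r_i))^{-1} mod 17^{i+2}, f′(x) = 2x + 12. Iterate:
  r_0 = 8 (mod 17)
  r_1 = 93 (mod 289)
  r_2 = 960 (mod 4913)
  r_3 = 45177 (mod 83521)
Final: r = 45177 satisfies f(r) ≡ 0 mod 17^4.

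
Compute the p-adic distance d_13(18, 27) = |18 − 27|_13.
d_13(18, 27) = 1

Step 1 — x − y = 18 − 27 = -9. Step 2 — v_13(-9) = 0 (factor: -9 = −(13^0 · 9); the sign does not affect v_p). Step 3 — |x − y|_13 = 13^{0} = 1.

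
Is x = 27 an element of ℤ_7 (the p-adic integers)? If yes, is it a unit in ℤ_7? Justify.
x ∈ ℤ_7^× (unit); v_7(x) = 0

ℤ_7 = {x ∈ ℚ_7 : v_7(x) ≥ 0} and ℤ_7^× = {x ∈ ℤ_7 : v_7(x) = 0}. Here v_7(27) = v_7(num) − v_7(den) = 0; compare against these criteria.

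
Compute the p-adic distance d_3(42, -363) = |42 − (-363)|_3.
d_3(42, -363) = 1/81

Step 1 — x − y = 42 − (-363) = 405. Step 2 — v_3(405) = 4 (factor: 405 = (3^4 · 5); the sign does not affect v_p). Step 3 — |x − y|_3 = 3^{-4} = 1/81.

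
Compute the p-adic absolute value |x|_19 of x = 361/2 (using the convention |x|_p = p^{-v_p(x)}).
|361/2|_19 = 1/361

Step 1 — compute v_19(x) by factoring powers of 19 out of the numerator and denominator: v_19(361/2) = 2. Step 2 — apply |x|_p = p^{-v_p(x)} = 19^{-2} = 1/361.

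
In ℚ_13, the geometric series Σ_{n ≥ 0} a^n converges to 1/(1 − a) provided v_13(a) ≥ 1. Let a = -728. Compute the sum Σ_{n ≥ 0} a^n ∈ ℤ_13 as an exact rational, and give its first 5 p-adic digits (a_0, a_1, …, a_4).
Σ a^n = 1/(1 − a) = 1/729;  first 5 digits = (1, 9, 11, 7, 12)

v_13(a) = 1 ≥ 1, so the series converges in ℤ_13 to 1/(1 − a) = 1/(1 − (-728)) = 1/729. Expand this rational in ℤ_13: compute digits iteratively via d_i = x_i mod 13, x_{i+1} = (x_i − d_i)/13. The first 5 digits are (1, 9, 11, 7, 12).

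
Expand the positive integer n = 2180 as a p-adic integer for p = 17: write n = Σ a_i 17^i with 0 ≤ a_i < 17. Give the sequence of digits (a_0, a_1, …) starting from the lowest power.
(a_0, a_1, …) = (4, 9, 7)

Repeated division by 17 gives the digits low-to-high: 2180 = 4 + 9·17^1 + 7·17^2. Digit sequence: (4, 9, 7).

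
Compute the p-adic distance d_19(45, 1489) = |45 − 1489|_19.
d_19(45, 1489) = 1/361

Step 1 — x − y = 45 − 1489 = -1444. Step 2 — v_19(-1444) = 2 (factor: -1444 = −(19^2 · 4); the sign does not affect v_p). Step 3 — |x − y|_19 = 19^{-2} = 1/361.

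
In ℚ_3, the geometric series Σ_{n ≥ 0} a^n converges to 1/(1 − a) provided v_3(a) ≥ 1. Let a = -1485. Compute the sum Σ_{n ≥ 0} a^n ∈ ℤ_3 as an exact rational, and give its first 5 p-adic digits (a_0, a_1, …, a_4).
Σ a^n = 1/(1 − a) = 1/1486;  first 5 digits = (1, 0, 0, 2, 2)

v_3(a) = 3 ≥ 1, so the series converges in ℤ_3 to 1/(1 − a) = 1/(1 − (-1485)) = 1/1486. Expand this rational in ℤ_3: compute digits iteratively via d_i = x_i mod 3, x_{i+1} = (x_i − d_i)/3. The first 5 digits are (1, 0, 0, 2, 2).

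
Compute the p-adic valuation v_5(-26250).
v_5(-26250) = 4

v_5(n) is the largest exponent k such that 5^k divides n. Factor out: -26250 = -5^4 · 42. (Sign doesn't affect v_p.) So v_5(-26250) = 4.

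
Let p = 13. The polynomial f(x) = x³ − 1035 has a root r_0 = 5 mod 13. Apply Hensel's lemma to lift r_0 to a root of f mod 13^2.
r_1 = 96 (mod 169)

Hensel: r_{i+1} = r_i − f(r_i)/f′(r_i) mod 13^{i+2}, where f′(x) = 3x². Iterate:
  r_0 = 5 (mod 13)
  r_1 = 96 (mod 169)
Final: r = 96 with f(r) ≡ 0 mod 13^2.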